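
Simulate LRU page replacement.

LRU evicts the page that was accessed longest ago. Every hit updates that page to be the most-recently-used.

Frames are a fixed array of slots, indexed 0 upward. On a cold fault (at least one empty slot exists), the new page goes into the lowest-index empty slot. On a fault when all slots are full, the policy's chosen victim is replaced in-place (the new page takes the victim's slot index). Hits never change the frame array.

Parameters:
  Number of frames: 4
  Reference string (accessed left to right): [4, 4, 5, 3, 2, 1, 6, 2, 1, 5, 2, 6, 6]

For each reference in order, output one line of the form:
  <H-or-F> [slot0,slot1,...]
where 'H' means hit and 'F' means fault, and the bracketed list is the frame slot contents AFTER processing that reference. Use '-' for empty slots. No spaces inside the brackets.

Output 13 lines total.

F [4,-,-,-]
H [4,-,-,-]
F [4,5,-,-]
F [4,5,3,-]
F [4,5,3,2]
F [1,5,3,2]
F [1,6,3,2]
H [1,6,3,2]
H [1,6,3,2]
F [1,6,5,2]
H [1,6,5,2]
H [1,6,5,2]
H [1,6,5,2]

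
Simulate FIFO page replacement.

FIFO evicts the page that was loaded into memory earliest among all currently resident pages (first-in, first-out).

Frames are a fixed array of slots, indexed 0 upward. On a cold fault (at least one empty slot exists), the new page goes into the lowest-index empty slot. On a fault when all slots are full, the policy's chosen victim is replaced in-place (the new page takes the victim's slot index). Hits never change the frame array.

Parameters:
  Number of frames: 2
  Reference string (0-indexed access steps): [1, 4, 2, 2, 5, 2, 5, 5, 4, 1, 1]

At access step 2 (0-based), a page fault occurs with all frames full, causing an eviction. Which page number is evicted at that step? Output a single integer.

Step 0: ref 1 -> FAULT, frames=[1,-]
Step 1: ref 4 -> FAULT, frames=[1,4]
Step 2: ref 2 -> FAULT, evict 1, frames=[2,4]
At step 2: evicted page 1

Answer: 1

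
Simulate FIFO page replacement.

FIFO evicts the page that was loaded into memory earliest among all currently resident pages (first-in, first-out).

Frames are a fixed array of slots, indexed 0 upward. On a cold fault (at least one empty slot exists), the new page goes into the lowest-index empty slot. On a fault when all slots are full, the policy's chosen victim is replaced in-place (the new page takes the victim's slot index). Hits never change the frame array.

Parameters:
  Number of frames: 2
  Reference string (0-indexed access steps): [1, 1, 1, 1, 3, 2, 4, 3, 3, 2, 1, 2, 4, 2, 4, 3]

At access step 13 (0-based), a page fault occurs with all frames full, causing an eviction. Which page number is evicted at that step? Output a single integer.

Answer: 1

Derivation:
Step 0: ref 1 -> FAULT, frames=[1,-]
Step 1: ref 1 -> HIT, frames=[1,-]
Step 2: ref 1 -> HIT, frames=[1,-]
Step 3: ref 1 -> HIT, frames=[1,-]
Step 4: ref 3 -> FAULT, frames=[1,3]
Step 5: ref 2 -> FAULT, evict 1, frames=[2,3]
Step 6: ref 4 -> FAULT, evict 3, frames=[2,4]
Step 7: ref 3 -> FAULT, evict 2, frames=[3,4]
Step 8: ref 3 -> HIT, frames=[3,4]
Step 9: ref 2 -> FAULT, evict 4, frames=[3,2]
Step 10: ref 1 -> FAULT, evict 3, frames=[1,2]
Step 11: ref 2 -> HIT, frames=[1,2]
Step 12: ref 4 -> FAULT, evict 2, frames=[1,4]
Step 13: ref 2 -> FAULT, evict 1, frames=[2,4]
At step 13: evicted page 1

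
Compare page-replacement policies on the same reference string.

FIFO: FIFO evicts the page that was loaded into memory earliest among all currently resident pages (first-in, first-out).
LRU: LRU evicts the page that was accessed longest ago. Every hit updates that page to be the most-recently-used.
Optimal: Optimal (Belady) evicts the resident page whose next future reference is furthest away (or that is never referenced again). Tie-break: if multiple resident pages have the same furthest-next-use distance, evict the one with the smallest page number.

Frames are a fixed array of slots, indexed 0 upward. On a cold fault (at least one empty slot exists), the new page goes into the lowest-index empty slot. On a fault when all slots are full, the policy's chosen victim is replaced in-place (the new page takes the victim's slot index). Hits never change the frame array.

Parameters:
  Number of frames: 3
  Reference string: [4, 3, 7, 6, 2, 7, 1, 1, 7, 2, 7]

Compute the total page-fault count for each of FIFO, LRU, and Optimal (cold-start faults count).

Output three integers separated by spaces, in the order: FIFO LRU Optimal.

Answer: 7 6 6

Derivation:
--- FIFO ---
  step 0: ref 4 -> FAULT, frames=[4,-,-] (faults so far: 1)
  step 1: ref 3 -> FAULT, frames=[4,3,-] (faults so far: 2)
  step 2: ref 7 -> FAULT, frames=[4,3,7] (faults so far: 3)
  step 3: ref 6 -> FAULT, evict 4, frames=[6,3,7] (faults so far: 4)
  step 4: ref 2 -> FAULT, evict 3, frames=[6,2,7] (faults so far: 5)
  step 5: ref 7 -> HIT, frames=[6,2,7] (faults so far: 5)
  step 6: ref 1 -> FAULT, evict 7, frames=[6,2,1] (faults so far: 6)
  step 7: ref 1 -> HIT, frames=[6,2,1] (faults so far: 6)
  step 8: ref 7 -> FAULT, evict 6, frames=[7,2,1] (faults so far: 7)
  step 9: ref 2 -> HIT, frames=[7,2,1] (faults so far: 7)
  step 10: ref 7 -> HIT, frames=[7,2,1] (faults so far: 7)
  FIFO total faults: 7
--- LRU ---
  step 0: ref 4 -> FAULT, frames=[4,-,-] (faults so far: 1)
  step 1: ref 3 -> FAULT, frames=[4,3,-] (faults so far: 2)
  step 2: ref 7 -> FAULT, frames=[4,3,7] (faults so far: 3)
  step 3: ref 6 -> FAULT, evict 4, frames=[6,3,7] (faults so far: 4)
  step 4: ref 2 -> FAULT, evict 3, frames=[6,2,7] (faults so far: 5)
  step 5: ref 7 -> HIT, frames=[6,2,7] (faults so far: 5)
  step 6: ref 1 -> FAULT, evict 6, frames=[1,2,7] (faults so far: 6)
  step 7: ref 1 -> HIT, frames=[1,2,7] (faults so far: 6)
  step 8: ref 7 -> HIT, frames=[1,2,7] (faults so far: 6)
  step 9: ref 2 -> HIT, frames=[1,2,7] (faults so far: 6)
  step 10: ref 7 -> HIT, frames=[1,2,7] (faults so far: 6)
  LRU total faults: 6
--- Optimal ---
  step 0: ref 4 -> FAULT, frames=[4,-,-] (faults so far: 1)
  step 1: ref 3 -> FAULT, frames=[4,3,-] (faults so far: 2)
  step 2: ref 7 -> FAULT, frames=[4,3,7] (faults so far: 3)
  step 3: ref 6 -> FAULT, evict 3, frames=[4,6,7] (faults so far: 4)
  step 4: ref 2 -> FAULT, evict 4, frames=[2,6,7] (faults so far: 5)
  step 5: ref 7 -> HIT, frames=[2,6,7] (faults so far: 5)
  step 6: ref 1 -> FAULT, evict 6, frames=[2,1,7] (faults so far: 6)
  step 7: ref 1 -> HIT, frames=[2,1,7] (faults so far: 6)
  step 8: ref 7 -> HIT, frames=[2,1,7] (faults so far: 6)
  step 9: ref 2 -> HIT, frames=[2,1,7] (faults so far: 6)
  step 10: ref 7 -> HIT, frames=[2,1,7] (faults so far: 6)
  Optimal total faults: 6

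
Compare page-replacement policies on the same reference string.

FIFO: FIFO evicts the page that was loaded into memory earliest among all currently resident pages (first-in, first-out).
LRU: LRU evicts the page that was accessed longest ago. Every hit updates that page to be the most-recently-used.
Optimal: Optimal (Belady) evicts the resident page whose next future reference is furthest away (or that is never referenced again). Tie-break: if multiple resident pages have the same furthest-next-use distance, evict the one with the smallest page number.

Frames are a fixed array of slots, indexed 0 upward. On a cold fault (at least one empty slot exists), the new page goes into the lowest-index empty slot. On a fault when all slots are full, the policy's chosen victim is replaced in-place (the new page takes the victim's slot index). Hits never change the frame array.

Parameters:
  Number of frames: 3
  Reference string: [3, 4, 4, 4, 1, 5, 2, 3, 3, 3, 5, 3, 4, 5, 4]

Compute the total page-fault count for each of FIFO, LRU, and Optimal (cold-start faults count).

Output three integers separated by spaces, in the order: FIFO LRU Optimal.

Answer: 8 7 6

Derivation:
--- FIFO ---
  step 0: ref 3 -> FAULT, frames=[3,-,-] (faults so far: 1)
  step 1: ref 4 -> FAULT, frames=[3,4,-] (faults so far: 2)
  step 2: ref 4 -> HIT, frames=[3,4,-] (faults so far: 2)
  step 3: ref 4 -> HIT, frames=[3,4,-] (faults so far: 2)
  step 4: ref 1 -> FAULT, frames=[3,4,1] (faults so far: 3)
  step 5: ref 5 -> FAULT, evict 3, frames=[5,4,1] (faults so far: 4)
  step 6: ref 2 -> FAULT, evict 4, frames=[5,2,1] (faults so far: 5)
  step 7: ref 3 -> FAULT, evict 1, frames=[5,2,3] (faults so far: 6)
  step 8: ref 3 -> HIT, frames=[5,2,3] (faults so far: 6)
  step 9: ref 3 -> HIT, frames=[5,2,3] (faults so far: 6)
  step 10: ref 5 -> HIT, frames=[5,2,3] (faults so far: 6)
  step 11: ref 3 -> HIT, frames=[5,2,3] (faults so far: 6)
  step 12: ref 4 -> FAULT, evict 5, frames=[4,2,3] (faults so far: 7)
  step 13: ref 5 -> FAULT, evict 2, frames=[4,5,3] (faults so far: 8)
  step 14: ref 4 -> HIT, frames=[4,5,3] (faults so far: 8)
  FIFO total faults: 8
--- LRU ---
  step 0: ref 3 -> FAULT, frames=[3,-,-] (faults so far: 1)
  step 1: ref 4 -> FAULT, frames=[3,4,-] (faults so far: 2)
  step 2: ref 4 -> HIT, frames=[3,4,-] (faults so far: 2)
  step 3: ref 4 -> HIT, frames=[3,4,-] (faults so far: 2)
  step 4: ref 1 -> FAULT, frames=[3,4,1] (faults so far: 3)
  step 5: ref 5 -> FAULT, evict 3, frames=[5,4,1] (faults so far: 4)
  step 6: ref 2 -> FAULT, evict 4, frames=[5,2,1] (faults so far: 5)
  step 7: ref 3 -> FAULT, evict 1, frames=[5,2,3] (faults so far: 6)
  step 8: ref 3 -> HIT, frames=[5,2,3] (faults so far: 6)
  step 9: ref 3 -> HIT, frames=[5,2,3] (faults so far: 6)
  step 10: ref 5 -> HIT, frames=[5,2,3] (faults so far: 6)
  step 11: ref 3 -> HIT, frames=[5,2,3] (faults so far: 6)
  step 12: ref 4 -> FAULT, evict 2, frames=[5,4,3] (faults so far: 7)
  step 13: ref 5 -> HIT, frames=[5,4,3] (faults so far: 7)
  step 14: ref 4 -> HIT, frames=[5,4,3] (faults so far: 7)
  LRU total faults: 7
--- Optimal ---
  step 0: ref 3 -> FAULT, frames=[3,-,-] (faults so far: 1)
  step 1: ref 4 -> FAULT, frames=[3,4,-] (faults so far: 2)
  step 2: ref 4 -> HIT, frames=[3,4,-] (faults so far: 2)
  step 3: ref 4 -> HIT, frames=[3,4,-] (faults so far: 2)
  step 4: ref 1 -> FAULT, frames=[3,4,1] (faults so far: 3)
  step 5: ref 5 -> FAULT, evict 1, frames=[3,4,5] (faults so far: 4)
  step 6: ref 2 -> FAULT, evict 4, frames=[3,2,5] (faults so far: 5)
  step 7: ref 3 -> HIT, frames=[3,2,5] (faults so far: 5)
  step 8: ref 3 -> HIT, frames=[3,2,5] (faults so far: 5)
  step 9: ref 3 -> HIT, frames=[3,2,5] (faults so far: 5)
  step 10: ref 5 -> HIT, frames=[3,2,5] (faults so far: 5)
  step 11: ref 3 -> HIT, frames=[3,2,5] (faults so far: 5)
  step 12: ref 4 -> FAULT, evict 2, frames=[3,4,5] (faults so far: 6)
  step 13: ref 5 -> HIT, frames=[3,4,5] (faults so far: 6)
  step 14: ref 4 -> HIT, frames=[3,4,5] (faults so far: 6)
  Optimal total faults: 6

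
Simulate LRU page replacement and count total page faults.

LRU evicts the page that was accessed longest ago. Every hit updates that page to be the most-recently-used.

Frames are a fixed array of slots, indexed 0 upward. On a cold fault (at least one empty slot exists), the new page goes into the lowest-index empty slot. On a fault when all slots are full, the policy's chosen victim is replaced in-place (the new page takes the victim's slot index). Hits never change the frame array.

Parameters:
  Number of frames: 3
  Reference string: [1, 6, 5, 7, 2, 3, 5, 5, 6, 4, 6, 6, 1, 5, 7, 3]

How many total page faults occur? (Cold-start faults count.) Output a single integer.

Answer: 13

Derivation:
Step 0: ref 1 → FAULT, frames=[1,-,-]
Step 1: ref 6 → FAULT, frames=[1,6,-]
Step 2: ref 5 → FAULT, frames=[1,6,5]
Step 3: ref 7 → FAULT (evict 1), frames=[7,6,5]
Step 4: ref 2 → FAULT (evict 6), frames=[7,2,5]
Step 5: ref 3 → FAULT (evict 5), frames=[7,2,3]
Step 6: ref 5 → FAULT (evict 7), frames=[5,2,3]
Step 7: ref 5 → HIT, frames=[5,2,3]
Step 8: ref 6 → FAULT (evict 2), frames=[5,6,3]
Step 9: ref 4 → FAULT (evict 3), frames=[5,6,4]
Step 10: ref 6 → HIT, frames=[5,6,4]
Step 11: ref 6 → HIT, frames=[5,6,4]
Step 12: ref 1 → FAULT (evict 5), frames=[1,6,4]
Step 13: ref 5 → FAULT (evict 4), frames=[1,6,5]
Step 14: ref 7 → FAULT (evict 6), frames=[1,7,5]
Step 15: ref 3 → FAULT (evict 1), frames=[3,7,5]
Total faults: 13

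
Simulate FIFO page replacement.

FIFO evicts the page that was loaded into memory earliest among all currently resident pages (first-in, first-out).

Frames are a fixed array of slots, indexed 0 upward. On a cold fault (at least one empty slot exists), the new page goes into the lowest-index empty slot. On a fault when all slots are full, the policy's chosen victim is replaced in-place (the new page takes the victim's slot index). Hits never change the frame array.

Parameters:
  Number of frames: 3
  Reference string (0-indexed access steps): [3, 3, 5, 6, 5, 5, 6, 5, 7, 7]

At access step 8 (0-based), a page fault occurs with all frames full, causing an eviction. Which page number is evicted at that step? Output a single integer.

Step 0: ref 3 -> FAULT, frames=[3,-,-]
Step 1: ref 3 -> HIT, frames=[3,-,-]
Step 2: ref 5 -> FAULT, frames=[3,5,-]
Step 3: ref 6 -> FAULT, frames=[3,5,6]
Step 4: ref 5 -> HIT, frames=[3,5,6]
Step 5: ref 5 -> HIT, frames=[3,5,6]
Step 6: ref 6 -> HIT, frames=[3,5,6]
Step 7: ref 5 -> HIT, frames=[3,5,6]
Step 8: ref 7 -> FAULT, evict 3, frames=[7,5,6]
At step 8: evicted page 3

Answer: 3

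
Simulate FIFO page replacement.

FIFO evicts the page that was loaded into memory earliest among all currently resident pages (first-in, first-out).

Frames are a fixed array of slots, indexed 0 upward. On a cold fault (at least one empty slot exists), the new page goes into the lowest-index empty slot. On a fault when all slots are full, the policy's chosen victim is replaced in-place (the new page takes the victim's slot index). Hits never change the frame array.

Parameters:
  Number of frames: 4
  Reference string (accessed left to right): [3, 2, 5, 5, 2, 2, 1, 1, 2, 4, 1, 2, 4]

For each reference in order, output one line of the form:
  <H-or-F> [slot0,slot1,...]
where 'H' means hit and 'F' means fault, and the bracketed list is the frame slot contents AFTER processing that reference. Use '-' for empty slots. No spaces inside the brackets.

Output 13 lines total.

F [3,-,-,-]
F [3,2,-,-]
F [3,2,5,-]
H [3,2,5,-]
H [3,2,5,-]
H [3,2,5,-]
F [3,2,5,1]
H [3,2,5,1]
H [3,2,5,1]
F [4,2,5,1]
H [4,2,5,1]
H [4,2,5,1]
H [4,2,5,1]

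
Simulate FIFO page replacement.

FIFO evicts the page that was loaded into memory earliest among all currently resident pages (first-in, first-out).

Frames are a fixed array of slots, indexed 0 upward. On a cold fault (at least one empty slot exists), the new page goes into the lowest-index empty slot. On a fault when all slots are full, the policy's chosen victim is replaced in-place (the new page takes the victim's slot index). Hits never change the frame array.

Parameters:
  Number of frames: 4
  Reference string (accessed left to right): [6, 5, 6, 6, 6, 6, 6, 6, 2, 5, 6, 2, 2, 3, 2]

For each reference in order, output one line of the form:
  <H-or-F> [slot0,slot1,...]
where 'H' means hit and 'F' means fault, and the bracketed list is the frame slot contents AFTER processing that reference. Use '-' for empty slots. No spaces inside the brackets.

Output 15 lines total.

F [6,-,-,-]
F [6,5,-,-]
H [6,5,-,-]
H [6,5,-,-]
H [6,5,-,-]
H [6,5,-,-]
H [6,5,-,-]
H [6,5,-,-]
F [6,5,2,-]
H [6,5,2,-]
H [6,5,2,-]
H [6,5,2,-]
H [6,5,2,-]
F [6,5,2,3]
H [6,5,2,3]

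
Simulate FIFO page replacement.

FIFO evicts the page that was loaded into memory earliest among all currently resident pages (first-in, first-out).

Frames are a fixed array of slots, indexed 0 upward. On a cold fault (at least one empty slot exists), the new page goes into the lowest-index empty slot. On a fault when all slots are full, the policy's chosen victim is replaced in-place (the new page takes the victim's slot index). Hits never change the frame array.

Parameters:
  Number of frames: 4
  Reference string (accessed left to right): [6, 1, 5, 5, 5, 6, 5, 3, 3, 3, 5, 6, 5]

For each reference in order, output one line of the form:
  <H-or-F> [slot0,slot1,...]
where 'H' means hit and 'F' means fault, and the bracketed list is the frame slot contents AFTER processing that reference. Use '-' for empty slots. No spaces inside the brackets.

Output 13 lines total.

F [6,-,-,-]
F [6,1,-,-]
F [6,1,5,-]
H [6,1,5,-]
H [6,1,5,-]
H [6,1,5,-]
H [6,1,5,-]
F [6,1,5,3]
H [6,1,5,3]
H [6,1,5,3]
H [6,1,5,3]
H [6,1,5,3]
H [6,1,5,3]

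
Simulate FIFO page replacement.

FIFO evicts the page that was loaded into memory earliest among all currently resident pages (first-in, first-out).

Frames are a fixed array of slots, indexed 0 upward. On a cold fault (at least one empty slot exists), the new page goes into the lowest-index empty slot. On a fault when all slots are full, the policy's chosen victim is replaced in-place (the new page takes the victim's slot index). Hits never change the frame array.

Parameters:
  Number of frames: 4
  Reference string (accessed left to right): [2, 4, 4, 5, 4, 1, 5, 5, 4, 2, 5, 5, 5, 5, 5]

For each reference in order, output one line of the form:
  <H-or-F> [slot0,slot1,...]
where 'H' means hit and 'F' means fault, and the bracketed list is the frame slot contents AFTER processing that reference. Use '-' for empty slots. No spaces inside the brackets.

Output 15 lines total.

F [2,-,-,-]
F [2,4,-,-]
H [2,4,-,-]
F [2,4,5,-]
H [2,4,5,-]
F [2,4,5,1]
H [2,4,5,1]
H [2,4,5,1]
H [2,4,5,1]
H [2,4,5,1]
H [2,4,5,1]
H [2,4,5,1]
H [2,4,5,1]
H [2,4,5,1]
H [2,4,5,1]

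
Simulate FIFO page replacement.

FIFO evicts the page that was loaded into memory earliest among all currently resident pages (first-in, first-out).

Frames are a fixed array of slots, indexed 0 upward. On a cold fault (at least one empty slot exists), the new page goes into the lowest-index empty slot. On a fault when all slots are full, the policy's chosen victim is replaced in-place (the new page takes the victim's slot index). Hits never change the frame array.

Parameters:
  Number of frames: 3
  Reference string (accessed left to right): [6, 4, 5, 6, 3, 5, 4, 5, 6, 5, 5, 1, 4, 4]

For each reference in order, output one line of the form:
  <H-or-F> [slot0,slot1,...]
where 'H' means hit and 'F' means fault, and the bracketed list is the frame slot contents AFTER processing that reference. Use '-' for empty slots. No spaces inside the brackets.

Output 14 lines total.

F [6,-,-]
F [6,4,-]
F [6,4,5]
H [6,4,5]
F [3,4,5]
H [3,4,5]
H [3,4,5]
H [3,4,5]
F [3,6,5]
H [3,6,5]
H [3,6,5]
F [3,6,1]
F [4,6,1]
H [4,6,1]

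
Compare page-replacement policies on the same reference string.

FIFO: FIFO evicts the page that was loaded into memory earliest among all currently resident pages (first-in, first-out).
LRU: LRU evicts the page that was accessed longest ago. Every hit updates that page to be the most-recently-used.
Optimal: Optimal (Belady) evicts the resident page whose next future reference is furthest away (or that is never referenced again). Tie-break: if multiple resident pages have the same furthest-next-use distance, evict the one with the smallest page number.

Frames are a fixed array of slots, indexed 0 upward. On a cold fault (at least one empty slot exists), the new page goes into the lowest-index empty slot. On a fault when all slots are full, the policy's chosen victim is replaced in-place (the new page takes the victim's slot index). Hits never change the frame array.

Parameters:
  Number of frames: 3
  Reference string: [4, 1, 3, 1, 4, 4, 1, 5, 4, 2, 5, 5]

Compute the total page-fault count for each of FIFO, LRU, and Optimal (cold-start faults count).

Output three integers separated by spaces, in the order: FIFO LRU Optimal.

Answer: 6 5 5

Derivation:
--- FIFO ---
  step 0: ref 4 -> FAULT, frames=[4,-,-] (faults so far: 1)
  step 1: ref 1 -> FAULT, frames=[4,1,-] (faults so far: 2)
  step 2: ref 3 -> FAULT, frames=[4,1,3] (faults so far: 3)
  step 3: ref 1 -> HIT, frames=[4,1,3] (faults so far: 3)
  step 4: ref 4 -> HIT, frames=[4,1,3] (faults so far: 3)
  step 5: ref 4 -> HIT, frames=[4,1,3] (faults so far: 3)
  step 6: ref 1 -> HIT, frames=[4,1,3] (faults so far: 3)
  step 7: ref 5 -> FAULT, evict 4, frames=[5,1,3] (faults so far: 4)
  step 8: ref 4 -> FAULT, evict 1, frames=[5,4,3] (faults so far: 5)
  step 9: ref 2 -> FAULT, evict 3, frames=[5,4,2] (faults so far: 6)
  step 10: ref 5 -> HIT, frames=[5,4,2] (faults so far: 6)
  step 11: ref 5 -> HIT, frames=[5,4,2] (faults so far: 6)
  FIFO total faults: 6
--- LRU ---
  step 0: ref 4 -> FAULT, frames=[4,-,-] (faults so far: 1)
  step 1: ref 1 -> FAULT, frames=[4,1,-] (faults so far: 2)
  step 2: ref 3 -> FAULT, frames=[4,1,3] (faults so far: 3)
  step 3: ref 1 -> HIT, frames=[4,1,3] (faults so far: 3)
  step 4: ref 4 -> HIT, frames=[4,1,3] (faults so far: 3)
  step 5: ref 4 -> HIT, frames=[4,1,3] (faults so far: 3)
  step 6: ref 1 -> HIT, frames=[4,1,3] (faults so far: 3)
  step 7: ref 5 -> FAULT, evict 3, frames=[4,1,5] (faults so far: 4)
  step 8: ref 4 -> HIT, frames=[4,1,5] (faults so far: 4)
  step 9: ref 2 -> FAULT, evict 1, frames=[4,2,5] (faults so far: 5)
  step 10: ref 5 -> HIT, frames=[4,2,5] (faults so far: 5)
  step 11: ref 5 -> HIT, frames=[4,2,5] (faults so far: 5)
  LRU total faults: 5
--- Optimal ---
  step 0: ref 4 -> FAULT, frames=[4,-,-] (faults so far: 1)
  step 1: ref 1 -> FAULT, frames=[4,1,-] (faults so far: 2)
  step 2: ref 3 -> FAULT, frames=[4,1,3] (faults so far: 3)
  step 3: ref 1 -> HIT, frames=[4,1,3] (faults so far: 3)
  step 4: ref 4 -> HIT, frames=[4,1,3] (faults so far: 3)
  step 5: ref 4 -> HIT, frames=[4,1,3] (faults so far: 3)
  step 6: ref 1 -> HIT, frames=[4,1,3] (faults so far: 3)
  step 7: ref 5 -> FAULT, evict 1, frames=[4,5,3] (faults so far: 4)
  step 8: ref 4 -> HIT, frames=[4,5,3] (faults so far: 4)
  step 9: ref 2 -> FAULT, evict 3, frames=[4,5,2] (faults so far: 5)
  step 10: ref 5 -> HIT, frames=[4,5,2] (faults so far: 5)
  step 11: ref 5 -> HIT, frames=[4,5,2] (faults so far: 5)
  Optimal total faults: 5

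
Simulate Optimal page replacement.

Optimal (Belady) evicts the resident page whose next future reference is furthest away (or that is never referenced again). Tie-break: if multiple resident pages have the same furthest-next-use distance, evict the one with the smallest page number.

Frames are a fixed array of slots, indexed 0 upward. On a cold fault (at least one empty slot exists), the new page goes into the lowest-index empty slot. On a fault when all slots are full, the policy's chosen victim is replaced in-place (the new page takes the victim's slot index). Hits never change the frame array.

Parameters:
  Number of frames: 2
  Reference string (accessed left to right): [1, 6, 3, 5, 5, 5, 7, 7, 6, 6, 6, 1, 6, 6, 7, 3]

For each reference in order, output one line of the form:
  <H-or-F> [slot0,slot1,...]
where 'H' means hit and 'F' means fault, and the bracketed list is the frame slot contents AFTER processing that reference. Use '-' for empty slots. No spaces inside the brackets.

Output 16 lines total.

F [1,-]
F [1,6]
F [3,6]
F [5,6]
H [5,6]
H [5,6]
F [7,6]
H [7,6]
H [7,6]
H [7,6]
H [7,6]
F [1,6]
H [1,6]
H [1,6]
F [7,6]
F [7,3]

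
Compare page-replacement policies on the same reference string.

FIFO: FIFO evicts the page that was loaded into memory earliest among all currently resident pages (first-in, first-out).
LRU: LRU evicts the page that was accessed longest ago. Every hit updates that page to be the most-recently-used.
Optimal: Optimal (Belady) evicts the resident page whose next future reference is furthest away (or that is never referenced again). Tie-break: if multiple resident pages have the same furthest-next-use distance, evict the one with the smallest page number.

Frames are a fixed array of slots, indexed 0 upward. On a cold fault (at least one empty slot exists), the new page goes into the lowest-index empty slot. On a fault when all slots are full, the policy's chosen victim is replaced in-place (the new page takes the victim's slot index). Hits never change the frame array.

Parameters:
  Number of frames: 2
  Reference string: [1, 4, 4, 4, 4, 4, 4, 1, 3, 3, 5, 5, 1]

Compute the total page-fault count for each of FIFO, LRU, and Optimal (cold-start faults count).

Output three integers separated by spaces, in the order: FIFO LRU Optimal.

Answer: 5 5 4

Derivation:
--- FIFO ---
  step 0: ref 1 -> FAULT, frames=[1,-] (faults so far: 1)
  step 1: ref 4 -> FAULT, frames=[1,4] (faults so far: 2)
  step 2: ref 4 -> HIT, frames=[1,4] (faults so far: 2)
  step 3: ref 4 -> HIT, frames=[1,4] (faults so far: 2)
  step 4: ref 4 -> HIT, frames=[1,4] (faults so far: 2)
  step 5: ref 4 -> HIT, frames=[1,4] (faults so far: 2)
  step 6: ref 4 -> HIT, frames=[1,4] (faults so far: 2)
  step 7: ref 1 -> HIT, frames=[1,4] (faults so far: 2)
  step 8: ref 3 -> FAULT, evict 1, frames=[3,4] (faults so far: 3)
  step 9: ref 3 -> HIT, frames=[3,4] (faults so far: 3)
  step 10: ref 5 -> FAULT, evict 4, frames=[3,5] (faults so far: 4)
  step 11: ref 5 -> HIT, frames=[3,5] (faults so far: 4)
  step 12: ref 1 -> FAULT, evict 3, frames=[1,5] (faults so far: 5)
  FIFO total faults: 5
--- LRU ---
  step 0: ref 1 -> FAULT, frames=[1,-] (faults so far: 1)
  step 1: ref 4 -> FAULT, frames=[1,4] (faults so far: 2)
  step 2: ref 4 -> HIT, frames=[1,4] (faults so far: 2)
  step 3: ref 4 -> HIT, frames=[1,4] (faults so far: 2)
  step 4: ref 4 -> HIT, frames=[1,4] (faults so far: 2)
  step 5: ref 4 -> HIT, frames=[1,4] (faults so far: 2)
  step 6: ref 4 -> HIT, frames=[1,4] (faults so far: 2)
  step 7: ref 1 -> HIT, frames=[1,4] (faults so far: 2)
  step 8: ref 3 -> FAULT, evict 4, frames=[1,3] (faults so far: 3)
  step 9: ref 3 -> HIT, frames=[1,3] (faults so far: 3)
  step 10: ref 5 -> FAULT, evict 1, frames=[5,3] (faults so far: 4)
  step 11: ref 5 -> HIT, frames=[5,3] (faults so far: 4)
  step 12: ref 1 -> FAULT, evict 3, frames=[5,1] (faults so far: 5)
  LRU total faults: 5
--- Optimal ---
  step 0: ref 1 -> FAULT, frames=[1,-] (faults so far: 1)
  step 1: ref 4 -> FAULT, frames=[1,4] (faults so far: 2)
  step 2: ref 4 -> HIT, frames=[1,4] (faults so far: 2)
  step 3: ref 4 -> HIT, frames=[1,4] (faults so far: 2)
  step 4: ref 4 -> HIT, frames=[1,4] (faults so far: 2)
  step 5: ref 4 -> HIT, frames=[1,4] (faults so far: 2)
  step 6: ref 4 -> HIT, frames=[1,4] (faults so far: 2)
  step 7: ref 1 -> HIT, frames=[1,4] (faults so far: 2)
  step 8: ref 3 -> FAULT, evict 4, frames=[1,3] (faults so far: 3)
  step 9: ref 3 -> HIT, frames=[1,3] (faults so far: 3)
  step 10: ref 5 -> FAULT, evict 3, frames=[1,5] (faults so far: 4)
  step 11: ref 5 -> HIT, frames=[1,5] (faults so far: 4)
  step 12: ref 1 -> HIT, frames=[1,5] (faults so far: 4)
  Optimal total faults: 4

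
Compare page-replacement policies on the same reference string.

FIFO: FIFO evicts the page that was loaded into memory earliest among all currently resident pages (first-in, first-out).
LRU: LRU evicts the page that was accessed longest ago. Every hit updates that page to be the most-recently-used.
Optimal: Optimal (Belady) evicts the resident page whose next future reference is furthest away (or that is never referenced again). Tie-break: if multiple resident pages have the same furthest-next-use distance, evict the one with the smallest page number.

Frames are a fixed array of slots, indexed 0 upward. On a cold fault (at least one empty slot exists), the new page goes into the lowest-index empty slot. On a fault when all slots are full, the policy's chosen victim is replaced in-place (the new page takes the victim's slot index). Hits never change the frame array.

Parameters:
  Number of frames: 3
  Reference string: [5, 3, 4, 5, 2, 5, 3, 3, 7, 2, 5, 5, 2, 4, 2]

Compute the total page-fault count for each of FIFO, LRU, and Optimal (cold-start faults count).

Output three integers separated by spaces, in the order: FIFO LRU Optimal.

--- FIFO ---
  step 0: ref 5 -> FAULT, frames=[5,-,-] (faults so far: 1)
  step 1: ref 3 -> FAULT, frames=[5,3,-] (faults so far: 2)
  step 2: ref 4 -> FAULT, frames=[5,3,4] (faults so far: 3)
  step 3: ref 5 -> HIT, frames=[5,3,4] (faults so far: 3)
  step 4: ref 2 -> FAULT, evict 5, frames=[2,3,4] (faults so far: 4)
  step 5: ref 5 -> FAULT, evict 3, frames=[2,5,4] (faults so far: 5)
  step 6: ref 3 -> FAULT, evict 4, frames=[2,5,3] (faults so far: 6)
  step 7: ref 3 -> HIT, frames=[2,5,3] (faults so far: 6)
  step 8: ref 7 -> FAULT, evict 2, frames=[7,5,3] (faults so far: 7)
  step 9: ref 2 -> FAULT, evict 5, frames=[7,2,3] (faults so far: 8)
  step 10: ref 5 -> FAULT, evict 3, frames=[7,2,5] (faults so far: 9)
  step 11: ref 5 -> HIT, frames=[7,2,5] (faults so far: 9)
  step 12: ref 2 -> HIT, frames=[7,2,5] (faults so far: 9)
  step 13: ref 4 -> FAULT, evict 7, frames=[4,2,5] (faults so far: 10)
  step 14: ref 2 -> HIT, frames=[4,2,5] (faults so far: 10)
  FIFO total faults: 10
--- LRU ---
  step 0: ref 5 -> FAULT, frames=[5,-,-] (faults so far: 1)
  step 1: ref 3 -> FAULT, frames=[5,3,-] (faults so far: 2)
  step 2: ref 4 -> FAULT, frames=[5,3,4] (faults so far: 3)
  step 3: ref 5 -> HIT, frames=[5,3,4] (faults so far: 3)
  step 4: ref 2 -> FAULT, evict 3, frames=[5,2,4] (faults so far: 4)
  step 5: ref 5 -> HIT, frames=[5,2,4] (faults so far: 4)
  step 6: ref 3 -> FAULT, evict 4, frames=[5,2,3] (faults so far: 5)
  step 7: ref 3 -> HIT, frames=[5,2,3] (faults so far: 5)
  step 8: ref 7 -> FAULT, evict 2, frames=[5,7,3] (faults so far: 6)
  step 9: ref 2 -> FAULT, evict 5, frames=[2,7,3] (faults so far: 7)
  step 10: ref 5 -> FAULT, evict 3, frames=[2,7,5] (faults so far: 8)
  step 11: ref 5 -> HIT, frames=[2,7,5] (faults so far: 8)
  step 12: ref 2 -> HIT, frames=[2,7,5] (faults so far: 8)
  step 13: ref 4 -> FAULT, evict 7, frames=[2,4,5] (faults so far: 9)
  step 14: ref 2 -> HIT, frames=[2,4,5] (faults so far: 9)
  LRU total faults: 9
--- Optimal ---
  step 0: ref 5 -> FAULT, frames=[5,-,-] (faults so far: 1)
  step 1: ref 3 -> FAULT, frames=[5,3,-] (faults so far: 2)
  step 2: ref 4 -> FAULT, frames=[5,3,4] (faults so far: 3)
  step 3: ref 5 -> HIT, frames=[5,3,4] (faults so far: 3)
  step 4: ref 2 -> FAULT, evict 4, frames=[5,3,2] (faults so far: 4)
  step 5: ref 5 -> HIT, frames=[5,3,2] (faults so far: 4)
  step 6: ref 3 -> HIT, frames=[5,3,2] (faults so far: 4)
  step 7: ref 3 -> HIT, frames=[5,3,2] (faults so far: 4)
  step 8: ref 7 -> FAULT, evict 3, frames=[5,7,2] (faults so far: 5)
  step 9: ref 2 -> HIT, frames=[5,7,2] (faults so far: 5)
  step 10: ref 5 -> HIT, frames=[5,7,2] (faults so far: 5)
  step 11: ref 5 -> HIT, frames=[5,7,2] (faults so far: 5)
  step 12: ref 2 -> HIT, frames=[5,7,2] (faults so far: 5)
  step 13: ref 4 -> FAULT, evict 5, frames=[4,7,2] (faults so far: 6)
  step 14: ref 2 -> HIT, frames=[4,7,2] (faults so far: 6)
  Optimal total faults: 6

Answer: 10 9 6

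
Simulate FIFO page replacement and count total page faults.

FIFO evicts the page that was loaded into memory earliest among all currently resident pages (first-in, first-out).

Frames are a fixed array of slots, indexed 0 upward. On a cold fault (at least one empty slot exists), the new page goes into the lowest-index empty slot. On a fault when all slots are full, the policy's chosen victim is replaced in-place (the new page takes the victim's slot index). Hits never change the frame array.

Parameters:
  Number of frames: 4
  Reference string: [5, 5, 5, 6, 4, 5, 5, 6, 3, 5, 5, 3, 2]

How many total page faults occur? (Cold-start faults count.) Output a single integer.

Step 0: ref 5 → FAULT, frames=[5,-,-,-]
Step 1: ref 5 → HIT, frames=[5,-,-,-]
Step 2: ref 5 → HIT, frames=[5,-,-,-]
Step 3: ref 6 → FAULT, frames=[5,6,-,-]
Step 4: ref 4 → FAULT, frames=[5,6,4,-]
Step 5: ref 5 → HIT, frames=[5,6,4,-]
Step 6: ref 5 → HIT, frames=[5,6,4,-]
Step 7: ref 6 → HIT, frames=[5,6,4,-]
Step 8: ref 3 → FAULT, frames=[5,6,4,3]
Step 9: ref 5 → HIT, frames=[5,6,4,3]
Step 10: ref 5 → HIT, frames=[5,6,4,3]
Step 11: ref 3 → HIT, frames=[5,6,4,3]
Step 12: ref 2 → FAULT (evict 5), frames=[2,6,4,3]
Total faults: 5

Answer: 5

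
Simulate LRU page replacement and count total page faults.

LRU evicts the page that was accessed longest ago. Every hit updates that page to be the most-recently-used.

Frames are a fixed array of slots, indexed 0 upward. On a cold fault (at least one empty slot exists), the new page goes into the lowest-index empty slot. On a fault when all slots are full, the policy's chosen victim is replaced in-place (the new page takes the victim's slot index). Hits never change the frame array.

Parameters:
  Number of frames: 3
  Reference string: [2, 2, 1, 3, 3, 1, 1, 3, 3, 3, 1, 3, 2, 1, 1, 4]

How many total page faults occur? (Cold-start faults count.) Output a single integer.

Step 0: ref 2 → FAULT, frames=[2,-,-]
Step 1: ref 2 → HIT, frames=[2,-,-]
Step 2: ref 1 → FAULT, frames=[2,1,-]
Step 3: ref 3 → FAULT, frames=[2,1,3]
Step 4: ref 3 → HIT, frames=[2,1,3]
Step 5: ref 1 → HIT, frames=[2,1,3]
Step 6: ref 1 → HIT, frames=[2,1,3]
Step 7: ref 3 → HIT, frames=[2,1,3]
Step 8: ref 3 → HIT, frames=[2,1,3]
Step 9: ref 3 → HIT, frames=[2,1,3]
Step 10: ref 1 → HIT, frames=[2,1,3]
Step 11: ref 3 → HIT, frames=[2,1,3]
Step 12: ref 2 → HIT, frames=[2,1,3]
Step 13: ref 1 → HIT, frames=[2,1,3]
Step 14: ref 1 → HIT, frames=[2,1,3]
Step 15: ref 4 → FAULT (evict 3), frames=[2,1,4]
Total faults: 4

Answer: 4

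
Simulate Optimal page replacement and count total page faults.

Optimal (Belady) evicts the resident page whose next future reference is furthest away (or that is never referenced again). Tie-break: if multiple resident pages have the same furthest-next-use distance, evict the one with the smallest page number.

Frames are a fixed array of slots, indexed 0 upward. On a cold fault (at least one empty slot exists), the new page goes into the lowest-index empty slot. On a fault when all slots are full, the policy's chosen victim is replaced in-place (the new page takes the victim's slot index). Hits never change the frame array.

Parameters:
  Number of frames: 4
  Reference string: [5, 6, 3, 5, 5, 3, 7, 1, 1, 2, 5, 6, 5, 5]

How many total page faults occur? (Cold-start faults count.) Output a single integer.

Answer: 6

Derivation:
Step 0: ref 5 → FAULT, frames=[5,-,-,-]
Step 1: ref 6 → FAULT, frames=[5,6,-,-]
Step 2: ref 3 → FAULT, frames=[5,6,3,-]
Step 3: ref 5 → HIT, frames=[5,6,3,-]
Step 4: ref 5 → HIT, frames=[5,6,3,-]
Step 5: ref 3 → HIT, frames=[5,6,3,-]
Step 6: ref 7 → FAULT, frames=[5,6,3,7]
Step 7: ref 1 → FAULT (evict 3), frames=[5,6,1,7]
Step 8: ref 1 → HIT, frames=[5,6,1,7]
Step 9: ref 2 → FAULT (evict 1), frames=[5,6,2,7]
Step 10: ref 5 → HIT, frames=[5,6,2,7]
Step 11: ref 6 → HIT, frames=[5,6,2,7]
Step 12: ref 5 → HIT, frames=[5,6,2,7]
Step 13: ref 5 → HIT, frames=[5,6,2,7]
Total faults: 6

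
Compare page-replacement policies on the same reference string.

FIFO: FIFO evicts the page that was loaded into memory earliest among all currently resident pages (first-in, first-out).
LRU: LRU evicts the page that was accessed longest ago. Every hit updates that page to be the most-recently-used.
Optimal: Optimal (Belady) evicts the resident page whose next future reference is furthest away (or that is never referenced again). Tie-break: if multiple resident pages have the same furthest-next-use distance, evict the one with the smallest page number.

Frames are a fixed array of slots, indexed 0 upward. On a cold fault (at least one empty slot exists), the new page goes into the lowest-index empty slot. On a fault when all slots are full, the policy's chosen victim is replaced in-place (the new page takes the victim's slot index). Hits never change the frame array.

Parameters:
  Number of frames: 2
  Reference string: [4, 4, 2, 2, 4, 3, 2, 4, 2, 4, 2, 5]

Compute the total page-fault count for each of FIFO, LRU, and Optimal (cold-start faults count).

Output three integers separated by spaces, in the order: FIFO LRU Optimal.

--- FIFO ---
  step 0: ref 4 -> FAULT, frames=[4,-] (faults so far: 1)
  step 1: ref 4 -> HIT, frames=[4,-] (faults so far: 1)
  step 2: ref 2 -> FAULT, frames=[4,2] (faults so far: 2)
  step 3: ref 2 -> HIT, frames=[4,2] (faults so far: 2)
  step 4: ref 4 -> HIT, frames=[4,2] (faults so far: 2)
  step 5: ref 3 -> FAULT, evict 4, frames=[3,2] (faults so far: 3)
  step 6: ref 2 -> HIT, frames=[3,2] (faults so far: 3)
  step 7: ref 4 -> FAULT, evict 2, frames=[3,4] (faults so far: 4)
  step 8: ref 2 -> FAULT, evict 3, frames=[2,4] (faults so far: 5)
  step 9: ref 4 -> HIT, frames=[2,4] (faults so far: 5)
  step 10: ref 2 -> HIT, frames=[2,4] (faults so far: 5)
  step 11: ref 5 -> FAULT, evict 4, frames=[2,5] (faults so far: 6)
  FIFO total faults: 6
--- LRU ---
  step 0: ref 4 -> FAULT, frames=[4,-] (faults so far: 1)
  step 1: ref 4 -> HIT, frames=[4,-] (faults so far: 1)
  step 2: ref 2 -> FAULT, frames=[4,2] (faults so far: 2)
  step 3: ref 2 -> HIT, frames=[4,2] (faults so far: 2)
  step 4: ref 4 -> HIT, frames=[4,2] (faults so far: 2)
  step 5: ref 3 -> FAULT, evict 2, frames=[4,3] (faults so far: 3)
  step 6: ref 2 -> FAULT, evict 4, frames=[2,3] (faults so far: 4)
  step 7: ref 4 -> FAULT, evict 3, frames=[2,4] (faults so far: 5)
  step 8: ref 2 -> HIT, frames=[2,4] (faults so far: 5)
  step 9: ref 4 -> HIT, frames=[2,4] (faults so far: 5)
  step 10: ref 2 -> HIT, frames=[2,4] (faults so far: 5)
  step 11: ref 5 -> FAULT, evict 4, frames=[2,5] (faults so far: 6)
  LRU total faults: 6
--- Optimal ---
  step 0: ref 4 -> FAULT, frames=[4,-] (faults so far: 1)
  step 1: ref 4 -> HIT, frames=[4,-] (faults so far: 1)
  step 2: ref 2 -> FAULT, frames=[4,2] (faults so far: 2)
  step 3: ref 2 -> HIT, frames=[4,2] (faults so far: 2)
  step 4: ref 4 -> HIT, frames=[4,2] (faults so far: 2)
  step 5: ref 3 -> FAULT, evict 4, frames=[3,2] (faults so far: 3)
  step 6: ref 2 -> HIT, frames=[3,2] (faults so far: 3)
  step 7: ref 4 -> FAULT, evict 3, frames=[4,2] (faults so far: 4)
  step 8: ref 2 -> HIT, frames=[4,2] (faults so far: 4)
  step 9: ref 4 -> HIT, frames=[4,2] (faults so far: 4)
  step 10: ref 2 -> HIT, frames=[4,2] (faults so far: 4)
  step 11: ref 5 -> FAULT, evict 2, frames=[4,5] (faults so far: 5)
  Optimal total faults: 5

Answer: 6 6 5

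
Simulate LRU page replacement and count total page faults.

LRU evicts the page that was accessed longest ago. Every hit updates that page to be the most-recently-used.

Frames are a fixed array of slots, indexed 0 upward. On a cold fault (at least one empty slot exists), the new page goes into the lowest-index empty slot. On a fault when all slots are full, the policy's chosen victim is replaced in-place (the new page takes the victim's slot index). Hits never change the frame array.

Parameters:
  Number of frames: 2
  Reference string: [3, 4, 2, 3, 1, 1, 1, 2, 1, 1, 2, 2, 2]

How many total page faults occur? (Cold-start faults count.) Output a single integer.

Step 0: ref 3 → FAULT, frames=[3,-]
Step 1: ref 4 → FAULT, frames=[3,4]
Step 2: ref 2 → FAULT (evict 3), frames=[2,4]
Step 3: ref 3 → FAULT (evict 4), frames=[2,3]
Step 4: ref 1 → FAULT (evict 2), frames=[1,3]
Step 5: ref 1 → HIT, frames=[1,3]
Step 6: ref 1 → HIT, frames=[1,3]
Step 7: ref 2 → FAULT (evict 3), frames=[1,2]
Step 8: ref 1 → HIT, frames=[1,2]
Step 9: ref 1 → HIT, frames=[1,2]
Step 10: ref 2 → HIT, frames=[1,2]
Step 11: ref 2 → HIT, frames=[1,2]
Step 12: ref 2 → HIT, frames=[1,2]
Total faults: 6

Answer: 6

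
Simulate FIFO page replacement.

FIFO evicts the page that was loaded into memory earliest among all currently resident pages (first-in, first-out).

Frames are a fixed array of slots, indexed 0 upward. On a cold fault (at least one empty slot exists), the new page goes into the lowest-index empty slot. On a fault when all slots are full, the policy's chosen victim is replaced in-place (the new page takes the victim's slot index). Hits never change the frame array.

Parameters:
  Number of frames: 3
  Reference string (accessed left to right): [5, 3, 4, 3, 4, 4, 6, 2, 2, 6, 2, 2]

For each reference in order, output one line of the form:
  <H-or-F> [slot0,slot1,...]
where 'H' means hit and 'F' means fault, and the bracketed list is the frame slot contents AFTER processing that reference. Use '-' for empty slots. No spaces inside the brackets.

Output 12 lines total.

F [5,-,-]
F [5,3,-]
F [5,3,4]
H [5,3,4]
H [5,3,4]
H [5,3,4]
F [6,3,4]
F [6,2,4]
H [6,2,4]
H [6,2,4]
H [6,2,4]
H [6,2,4]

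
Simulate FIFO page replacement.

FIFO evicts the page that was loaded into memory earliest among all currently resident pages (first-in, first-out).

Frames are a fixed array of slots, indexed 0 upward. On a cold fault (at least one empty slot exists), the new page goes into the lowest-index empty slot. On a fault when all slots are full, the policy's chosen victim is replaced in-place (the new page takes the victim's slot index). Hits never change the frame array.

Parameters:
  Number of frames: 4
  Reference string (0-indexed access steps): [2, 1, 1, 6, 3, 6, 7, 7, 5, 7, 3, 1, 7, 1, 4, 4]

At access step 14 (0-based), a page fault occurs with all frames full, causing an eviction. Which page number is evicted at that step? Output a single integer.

Answer: 3

Derivation:
Step 0: ref 2 -> FAULT, frames=[2,-,-,-]
Step 1: ref 1 -> FAULT, frames=[2,1,-,-]
Step 2: ref 1 -> HIT, frames=[2,1,-,-]
Step 3: ref 6 -> FAULT, frames=[2,1,6,-]
Step 4: ref 3 -> FAULT, frames=[2,1,6,3]
Step 5: ref 6 -> HIT, frames=[2,1,6,3]
Step 6: ref 7 -> FAULT, evict 2, frames=[7,1,6,3]
Step 7: ref 7 -> HIT, frames=[7,1,6,3]
Step 8: ref 5 -> FAULT, evict 1, frames=[7,5,6,3]
Step 9: ref 7 -> HIT, frames=[7,5,6,3]
Step 10: ref 3 -> HIT, frames=[7,5,6,3]
Step 11: ref 1 -> FAULT, evict 6, frames=[7,5,1,3]
Step 12: ref 7 -> HIT, frames=[7,5,1,3]
Step 13: ref 1 -> HIT, frames=[7,5,1,3]
Step 14: ref 4 -> FAULT, evict 3, frames=[7,5,1,4]
At step 14: evicted page 3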